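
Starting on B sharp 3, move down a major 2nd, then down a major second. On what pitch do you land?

G sharp 3

A major second down from B#3 is A#3.
A major second down from A#3 is G#3.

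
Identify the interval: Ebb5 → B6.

doubly augmented twelfth

E to B spans five letter names (E-F-G-A-B), plus an octave: a twelfth.
A perfect twelfth would be 19 semitones; Ebb5 to B6 is 21, two semitones wider, so the interval is doubly augmented.
(Equivalently, a compound doubly augmented fifth: a doubly augmented fifth plus an octave.)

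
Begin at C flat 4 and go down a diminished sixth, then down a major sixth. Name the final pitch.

G 2

Down a diminished sixth from Cb4: E3 (7 semitones down).
A major sixth down from E3 is G2.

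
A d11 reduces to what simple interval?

diminished fourth

Take out an octave (7 from the number): 11 − 7 = 4.
That makes a diminished eleventh a compound diminished fourth — an octave plus a diminished fourth.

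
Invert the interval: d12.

augmented 4th

First reduce the compound diminished twelfth to its simple form, a diminished fifth.
Interval numbers invert to sum to nine: 5 + 4 = 9, so a fifth inverts to a fourth.
The quality also flips — diminished becomes augmented — giving an augmented fourth.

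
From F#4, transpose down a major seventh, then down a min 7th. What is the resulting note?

A major seventh down from F#4 is G3.
A minor seventh down from G3 is A2.

A2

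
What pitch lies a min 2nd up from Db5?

Ebb5

The second takes the letter from D up to E.
Moving 1 semitone up from Db5 (the size of a minor second) reaches Ebb5.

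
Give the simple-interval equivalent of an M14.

major seventh

Take out an octave (7 from the number): 14 − 7 = 7.
Quality carries through unchanged, so the simple form is a major seventh.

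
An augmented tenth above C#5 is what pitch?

E##6

Three letters up from C (plus an octave) reaches E.
Moving 17 semitones up from C#5 (the size of an augmented tenth) reaches E##6.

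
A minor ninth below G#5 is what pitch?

F##4

Counting two letter names plus an octave down from G lands on F.
A minor ninth spans 13 semitones, so from G#5 the target pitch is F##4.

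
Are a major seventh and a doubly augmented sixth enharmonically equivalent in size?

Yes

Both span 11 semitones: a major seventh and a doubly augmented sixth are the same chromatic distance.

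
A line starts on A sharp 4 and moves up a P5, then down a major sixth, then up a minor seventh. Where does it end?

F sharp 5

A#4 up a perfect fifth → E#5 (7 semitones).
Down a major sixth from E#5: G#4 (9 semitones down).
A minor seventh up from G#4 is F#5.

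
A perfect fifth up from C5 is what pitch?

G5

The fifth takes the letter from C up to G.
A perfect fifth is 7 semitones; 7 semitones up from C5 gives G5.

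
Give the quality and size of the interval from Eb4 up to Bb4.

E to B spans five letter names (E-F-G-A-B): a fifth.
Counting semitones, Eb4→Bb4 is 7, which is the perfect fifth.

perfect 5th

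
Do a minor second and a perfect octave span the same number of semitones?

No

1 semitone (minor second) vs 12 semitones (perfect octave): not equal.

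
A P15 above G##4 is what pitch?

G##6

The letter stays G (same as the start), shifted two octaves up.
A perfect fifteenth is 24 semitones; 24 semitones up from G##4 gives G##6.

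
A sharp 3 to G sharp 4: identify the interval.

A to G spans seven letter names (A-B-C-D-E-F-G): a seventh.
At 10 semitones, A#3→G#4 falls one short of a major seventh: minor.

minor seventh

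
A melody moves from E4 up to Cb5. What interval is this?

E to C spans six letter names (E-F-G-A-B-C) — that makes it a sixth of some quality.
E4 to Cb5 spans 7 semitones — two semitones narrower than the major sixth (9) — giving a diminished sixth.

diminished sixth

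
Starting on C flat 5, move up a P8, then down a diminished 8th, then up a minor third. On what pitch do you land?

E flat 5

A perfect octave up from Cb5 is Cb6.
Cb6 down a diminished octave → C5 (11 semitones).
C5 up a minor third → Eb5 (3 semitones).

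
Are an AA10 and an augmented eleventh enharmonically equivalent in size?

A doubly augmented tenth spans 18 semitones, and an augmented eleventh also spans 18 semitones — they're enharmonic.

Yes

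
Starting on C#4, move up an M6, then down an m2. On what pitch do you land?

Up a major sixth from C#4: A#4 (9 semitones up).
Down a minor second from A#4: G##4 (1 semitone down).

G##4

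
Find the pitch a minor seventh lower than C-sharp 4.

D-sharp 3

Counting seven letter names down from C lands on D.
A minor seventh is 10 semitones; 10 semitones down from C#4 gives D#3.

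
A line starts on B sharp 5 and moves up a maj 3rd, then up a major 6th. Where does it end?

B#5 up a major third → D##6 (4 semitones).
D##6 up a major sixth → B##6 (9 semitones).

B double-sharp 6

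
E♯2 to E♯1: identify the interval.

perfect octave

Descending from E#2 to E#1 is the same interval as ascending E#1 to E#2.
E to E is the same letter name, plus an octave — that makes it an octave of some quality.
E#1 to E#2 is 12 semitones, matching the perfect octave exactly, so the quality is perfect.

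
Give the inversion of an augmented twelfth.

d4

First reduce the compound augmented twelfth to its simple form, an augmented fifth.
Interval numbers invert to sum to nine: 5 + 4 = 9, so a fifth inverts to a fourth.
Quality inverts too: augmented becomes diminished. That makes the inversion a diminished fourth.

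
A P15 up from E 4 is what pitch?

E 6

The letter stays E (same as the start), shifted two octaves up.
A perfect fifteenth is 24 semitones; 24 semitones up from E4 gives E6.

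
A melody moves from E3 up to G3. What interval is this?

E to G spans three letter names (E-F-G) — that makes it a third of some quality.
At 3 semitones, E3→G3 falls one short of a major third: minor.

minor third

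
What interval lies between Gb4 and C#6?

G to C spans four letter names (G-A-B-C), plus an octave — that makes it an eleventh of some quality.
A perfect eleventh would be 17 semitones; Gb4 to C#6 is 19, two semitones wider, so the interval is doubly augmented.
(Equivalently, a compound doubly augmented fourth: a doubly augmented fourth plus an octave.)

doubly augmented eleventh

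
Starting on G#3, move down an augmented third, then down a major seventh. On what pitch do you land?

An augmented third down from G#3 is Eb3.
Down a major seventh from Eb3: Fb2 (11 semitones down).

Fb2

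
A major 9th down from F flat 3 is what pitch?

E double-flat 2

Counting two letter names plus an octave down from F lands on E.
A major ninth is 14 semitones; 14 semitones down from Fb3 gives Ebb2.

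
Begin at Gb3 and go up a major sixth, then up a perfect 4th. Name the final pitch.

Ab4

Gb3 up a major sixth → Eb4 (9 semitones).
A perfect fourth up from Eb4 is Ab4.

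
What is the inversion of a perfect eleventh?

First reduce the compound perfect eleventh to its simple form, a perfect fourth.
The rule of nine gives the new number: 9 − 4 = 5, so a fourth becomes a fifth.
And perfect stays perfect under inversion, so we get a perfect fifth.

perfect 5th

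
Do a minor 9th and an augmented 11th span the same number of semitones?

No

13 semitones (minor ninth) vs 18 semitones (augmented eleventh): not equal.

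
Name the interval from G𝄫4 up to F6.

G to F spans seven letter names (G-A-B-C-D-E-F), plus an octave, so the interval is some kind of fourteenth.
The major fourteenth is 23 semitones; here we have 24, one semitone wider: augmented.
(Equivalently, a compound augmented seventh: an augmented seventh plus an octave.)

augmented fourteenth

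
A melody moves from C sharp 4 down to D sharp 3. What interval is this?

Descending from C#4 to D#3 is the same interval as ascending D#3 to C#4.
D to C spans seven letter names (D-E-F-G-A-B-C), so the interval is some kind of seventh.
D#3 to C#4 is 10 semitones, a half step short of the major seventh (11), so this is minor.

minor 7th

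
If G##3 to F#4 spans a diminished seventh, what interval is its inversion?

A2

Interval numbers invert to sum to nine: 7 + 2 = 9, so a seventh inverts to a second.
And diminished becomes augmented under inversion, so we get an augmented second.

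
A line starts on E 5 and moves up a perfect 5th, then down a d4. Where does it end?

F double-sharp 5

Up a perfect fifth from E5: B5 (7 semitones up).
Down a diminished fourth from B5: F##5 (4 semitones down).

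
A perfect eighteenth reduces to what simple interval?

perfect 4th

Take out 2 octaves (14 from the number): 18 − 14 = 4.
That makes a perfect eighteenth a compound perfect fourth — 2 octaves plus a perfect fourth.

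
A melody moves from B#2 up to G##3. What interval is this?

M6

B to G spans six letter names (B-C-D-E-F-G), so the interval is some kind of sixth.
Counting semitones, B#2→G##3 is 9, which is the major sixth.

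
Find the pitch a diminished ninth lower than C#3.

Counting two letter names plus an octave down from C lands on B.
A diminished ninth is 12 semitones; 12 semitones down from C#3 gives B##1.

B##1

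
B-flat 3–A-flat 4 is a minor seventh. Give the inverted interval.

Inverted interval numbers add to nine, so a seventh pairs with a second (7 + 2 = 9).
Quality inverts too: minor becomes major. That makes the inversion a major second.

major 2nd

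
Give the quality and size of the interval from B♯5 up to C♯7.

minor ninth

B to C spans two letter names (B-C), plus an octave: a ninth.
A major ninth would be 14 semitones, but B#5 to C#7 is 13 — one semitone narrower, making it a minor ninth.
(Equivalently, a compound minor second: a minor second plus an octave.)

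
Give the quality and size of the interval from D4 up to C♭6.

d14

D to C spans seven letter names (D-E-F-G-A-B-C), plus an octave — that makes it a fourteenth of some quality.
D4 to Cb6 spans 21 semitones — two semitones narrower than the major fourteenth (23) — giving a diminished fourteenth.
(Equivalently, a compound diminished seventh: a diminished seventh plus an octave.)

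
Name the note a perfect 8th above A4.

A5

For an octave the letter name doesn't change: still A, an octave up.
A perfect octave spans 12 semitones, so from A4 the target pitch is A5.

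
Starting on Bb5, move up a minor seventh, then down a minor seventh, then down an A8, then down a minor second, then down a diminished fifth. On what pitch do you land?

D4

Up a minor seventh from Bb5: Ab6 (10 semitones up).
Ab6 down a minor seventh → Bb5 (10 semitones).
Down an augmented octave from Bb5: Bbb4 (13 semitones down).
Bbb4 down a minor second → Ab4 (1 semitone).
A diminished fifth down from Ab4 is D4.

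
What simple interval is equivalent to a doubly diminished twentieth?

Subtracting seven from the interval number removes an octave: 20 − 14 = 6.
That makes a doubly diminished twentieth a compound doubly diminished sixth — 2 octaves plus a doubly diminished sixth.

doubly diminished sixth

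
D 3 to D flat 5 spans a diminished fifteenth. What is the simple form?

Each octave removed subtracts seven from the number: 15 − 7 = 8.
That makes a diminished fifteenth a compound diminished octave — an octave plus a diminished octave.

d8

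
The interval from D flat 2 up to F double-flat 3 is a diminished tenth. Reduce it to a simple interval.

diminished third

Each octave removed subtracts seven from the number: 10 − 7 = 3.
So a diminished tenth is an octave plus a diminished third. The quality is unchanged.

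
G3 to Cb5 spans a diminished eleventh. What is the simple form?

Take out an octave (7 from the number): 11 − 7 = 4.
So a diminished eleventh is an octave plus a diminished fourth. The quality is unchanged.

diminished 4th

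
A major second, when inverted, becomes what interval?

minor 7th

Interval numbers invert to sum to nine: 2 + 7 = 9, so a second inverts to a seventh.
The quality also flips — major becomes minor — giving a minor seventh.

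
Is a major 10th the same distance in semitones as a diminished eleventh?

Yes

A major tenth spans 16 semitones, and a diminished eleventh also spans 16 semitones — they're enharmonic.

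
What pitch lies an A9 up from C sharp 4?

D double-sharp 5

Counting two letter names plus an octave up from C lands on D.
An augmented ninth spans 15 semitones, so from C#4 the target pitch is D##5.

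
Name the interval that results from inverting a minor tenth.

major 6th

First reduce the compound minor tenth to its simple form, a minor third.
The rule of nine gives the new number: 9 − 3 = 6, so a third becomes a sixth.
Quality inverts too: minor becomes major. That makes the inversion a major sixth.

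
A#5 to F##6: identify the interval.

A to F spans six letter names (A-B-C-D-E-F), so the interval is some kind of sixth.
The major sixth spans 9 semitones, and A#5 to F##6 is exactly 9 semitones — so this is a major sixth.

major 6th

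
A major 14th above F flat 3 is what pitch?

E flat 5

Seven letters up from F (plus an octave) reaches E.
A major fourteenth is 23 semitones; 23 semitones up from Fb3 gives Eb5.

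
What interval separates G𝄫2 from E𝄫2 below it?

Descending from Gbb2 to Ebb2 is the same interval as ascending Ebb2 to Gbb2.
E to G spans three letter names (E-F-G), so the interval is some kind of third.
Ebb2 to Gbb2 is 3 semitones, a half step short of the major third (4), so this is minor.

minor 3rd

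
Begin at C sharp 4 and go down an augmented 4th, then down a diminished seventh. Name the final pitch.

A sharp 2

An augmented fourth down from C#4 is G3.
G3 down a diminished seventh → A#2 (9 semitones).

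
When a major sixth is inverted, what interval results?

Interval numbers invert to sum to nine: 6 + 3 = 9, so a sixth inverts to a third.
Quality inverts too: major becomes minor. That makes the inversion a minor third.

minor third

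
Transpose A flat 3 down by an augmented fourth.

Four letter names down from A: E.
An augmented fourth is 6 semitones; 6 semitones down from Ab3 gives Ebb3.

E double-flat 3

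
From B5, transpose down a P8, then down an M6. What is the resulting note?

D4

Down a perfect octave from B5: B4 (12 semitones down).
A major sixth down from B4 is D4.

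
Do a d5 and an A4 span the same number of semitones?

A diminished fifth = 6 semitones = an augmented fourth; enharmonically equal.

Yes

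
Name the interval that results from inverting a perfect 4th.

P5

The rule of nine gives the new number: 9 − 4 = 5, so a fourth becomes a fifth.
Quality inverts too: perfect stays perfect. That makes the inversion a perfect fifth.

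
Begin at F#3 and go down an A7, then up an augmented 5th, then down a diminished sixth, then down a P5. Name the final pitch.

Down an augmented seventh from F#3: Gb2 (12 semitones down).
Gb2 up an augmented fifth → D3 (8 semitones).
Down a diminished sixth from D3: F##2 (7 semitones down).
Down a perfect fifth from F##2: B#1 (7 semitones down).

B#1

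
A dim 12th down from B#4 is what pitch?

Five letters down from B (plus an octave) reaches E.
A diminished twelfth spans 18 semitones, so from B#4 the target pitch is E##3.

E##3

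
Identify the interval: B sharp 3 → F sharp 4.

diminished 5th

B to F spans five letter names (B-C-D-E-F) — that makes it a fifth of some quality.
B#3 to F#4 spans 6 semitones — one semitone narrower than the perfect fifth (7) — giving a diminished fifth.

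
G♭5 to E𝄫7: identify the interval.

G to E spans six letter names (G-A-B-C-D-E), plus an octave: a thirteenth.
At 20 semitones, Gb5→Ebb7 falls one short of a major thirteenth: minor.
(Equivalently, a compound minor sixth: a minor sixth plus an octave.)

minor thirteenth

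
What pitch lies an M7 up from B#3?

A##4

Seven letter names up from B: A.
Moving 11 semitones up from B#3 (the size of a major seventh) reaches A##4.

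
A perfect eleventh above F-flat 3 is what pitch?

B-double-flat 4

Four letters up from F (plus an octave) reaches B.
Moving 17 semitones up from Fb3 (the size of a perfect eleventh) reaches Bbb4.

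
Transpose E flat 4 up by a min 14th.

D flat 6

Counting seven letter names plus an octave up from E lands on D.
A minor fourteenth spans 22 semitones, so from Eb4 the target pitch is Db6.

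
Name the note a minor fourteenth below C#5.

The fourteenth's letter: C down seven letter names plus an octave → D.
A minor fourteenth is 22 semitones; 22 semitones down from C#5 gives D#3.

D#3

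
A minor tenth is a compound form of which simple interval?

Take out an octave (7 from the number): 10 − 7 = 3.
So a minor tenth is an octave plus a minor third. The quality is unchanged.

minor third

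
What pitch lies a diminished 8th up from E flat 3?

The letter stays E (same as the start), shifted an octave up.
Moving 11 semitones up from Eb3 (the size of a diminished octave) reaches Ebb4.

E double-flat 4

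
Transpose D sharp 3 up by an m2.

E 3

Counting two letter names up from D lands on E.
A minor second is 1 semitone; 1 semitone up from D#3 gives E3.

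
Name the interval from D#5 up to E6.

minor 9th

D to E spans two letter names (D-E), plus an octave, so the interval is some kind of ninth.
At 13 semitones, D#5→E6 falls one short of a major ninth: minor.
(Equivalently, a compound minor second: a minor second plus an octave.)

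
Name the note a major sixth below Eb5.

Gb4

Six letter names down from E: G.
A major sixth spans 9 semitones, so from Eb5 the target pitch is Gb4.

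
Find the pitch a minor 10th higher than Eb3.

Gb4

Three letters up from E (plus an octave) reaches G.
Moving 15 semitones up from Eb3 (the size of a minor tenth) reaches Gb4.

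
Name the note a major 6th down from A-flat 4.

The sixth takes the letter from A down to C.
A major sixth spans 9 semitones, so from Ab4 the target pitch is Cb4.

C-flat 4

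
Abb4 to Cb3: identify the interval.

minor thirteenth

Descending from Abb4 to Cb3 is the same interval as ascending Cb3 to Abb4.
C to A spans six letter names (C-D-E-F-G-A), plus an octave: a thirteenth.
At 20 semitones, Cb3→Abb4 falls one short of a major thirteenth: minor.
(Equivalently, a compound minor sixth: a minor sixth plus an octave.)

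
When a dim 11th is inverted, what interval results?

First reduce the compound diminished eleventh to its simple form, a diminished fourth.
Interval numbers invert to sum to nine: 4 + 5 = 9, so a fourth inverts to a fifth.
Quality inverts too: diminished becomes augmented. That makes the inversion an augmented fifth.

augmented fifth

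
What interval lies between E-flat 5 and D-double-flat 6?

E to D spans seven letter names (E-F-G-A-B-C-D): a seventh.
Eb5 to Dbb6 spans 9 semitones — two semitones narrower than the major seventh (11) — giving a diminished seventh.

diminished 7th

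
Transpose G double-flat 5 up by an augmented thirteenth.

E flat 7

Counting six letter names plus an octave up from G lands on E.
Moving 22 semitones up from Gbb5 (the size of an augmented thirteenth) reaches Eb7.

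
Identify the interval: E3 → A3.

E to A spans four letter names (E-F-G-A), so the interval is some kind of fourth.
The perfect fourth spans 5 semitones, and E3 to A3 is exactly 5 semitones — so this is a perfect fourth.

perfect 4th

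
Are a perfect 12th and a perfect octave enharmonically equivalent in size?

No

19 semitones (perfect twelfth) vs 12 semitones (perfect octave): not equal.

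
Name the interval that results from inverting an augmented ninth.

First reduce the compound augmented ninth to its simple form, an augmented second.
The rule of nine gives the new number: 9 − 2 = 7, so a second becomes a seventh.
And augmented becomes diminished under inversion, so we get a diminished seventh.

diminished seventh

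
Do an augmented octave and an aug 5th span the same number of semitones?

An augmented octave spans 13 semitones; an augmented fifth spans 8 semitones. They differ by 5.

No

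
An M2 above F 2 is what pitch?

G 2

Counting two letter names up from F lands on G.
A major second spans 2 semitones, so from F2 the target pitch is G2.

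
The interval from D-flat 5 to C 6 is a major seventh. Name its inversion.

minor 2nd

Inverted interval numbers add to nine, so a seventh pairs with a second (7 + 2 = 9).
The quality also flips — major becomes minor — giving a minor second.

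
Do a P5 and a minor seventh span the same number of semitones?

No

A perfect fifth is 7 semitones but a minor seventh is 10 semitones — different sizes.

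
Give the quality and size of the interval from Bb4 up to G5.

major 6th

B to G spans six letter names (B-C-D-E-F-G) — that makes it a sixth of some quality.
The major sixth spans 9 semitones, and Bb4 to G5 is exactly 9 semitones — so this is a major sixth.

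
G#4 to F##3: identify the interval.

minor ninth

Descending from G#4 to F##3 is the same interval as ascending F##3 to G#4.
F to G spans two letter names (F-G), plus an octave — that makes it a ninth of some quality.
F##3 to G#4 is 13 semitones, a half step short of the major ninth (14), so this is minor.
(Equivalently, a compound minor second: a minor second plus an octave.)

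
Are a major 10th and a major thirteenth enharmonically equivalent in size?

A major tenth is 16 semitones but a major thirteenth is 21 semitones — different sizes.

No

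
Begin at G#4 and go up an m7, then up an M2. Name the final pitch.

G#4 up a minor seventh → F#5 (10 semitones).
Up a major second from F#5: G#5 (2 semitones up).

G#5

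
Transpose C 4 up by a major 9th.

D 5

The ninth's letter: C up two letter names plus an octave → D.
A major ninth is 14 semitones; 14 semitones up from C4 gives D5.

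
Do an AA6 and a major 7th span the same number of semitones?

Yes

Both span 11 semitones: a doubly augmented sixth and a major seventh are the same chromatic distance.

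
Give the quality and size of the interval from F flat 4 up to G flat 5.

F to G spans two letter names (F-G), plus an octave: a ninth.
The major ninth spans 14 semitones, and Fb4 to Gb5 is exactly 14 semitones — so this is a major ninth.
(Equivalently, a compound major second: a major second plus an octave.)

major ninth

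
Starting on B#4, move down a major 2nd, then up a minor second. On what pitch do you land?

B4

Down a major second from B#4: A#4 (2 semitones down).
Up a minor second from A#4: B4 (1 semitone up).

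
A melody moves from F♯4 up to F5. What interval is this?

d8

F to F is the same letter name, plus an octave: an octave.
The perfect octave is 12 semitones; here we have 11, one semitone narrower: diminished.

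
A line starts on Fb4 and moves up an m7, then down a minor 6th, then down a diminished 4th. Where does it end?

D4

Fb4 up a minor seventh → Ebb5 (10 semitones).
Ebb5 down a minor sixth → Gb4 (8 semitones).
Down a diminished fourth from Gb4: D4 (4 semitones down).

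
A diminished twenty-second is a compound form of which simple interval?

d8

Each octave removed subtracts seven from the number: 22 − 14 = 8.
So a diminished twenty-second is 2 octaves plus a diminished octave. The quality is unchanged.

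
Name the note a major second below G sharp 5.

F sharp 5

Two letter names down from G: F.
Moving 2 semitones down from G#5 (the size of a major second) reaches F#5.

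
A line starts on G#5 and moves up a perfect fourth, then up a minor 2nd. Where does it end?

D6

Up a perfect fourth from G#5: C#6 (5 semitones up).
A minor second up from C#6 is D6.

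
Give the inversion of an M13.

minor 3rd

First reduce the compound major thirteenth to its simple form, a major sixth.
Interval numbers invert to sum to nine: 6 + 3 = 9, so a sixth inverts to a third.
The quality also flips — major becomes minor — giving a minor third.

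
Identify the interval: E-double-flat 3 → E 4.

doubly augmented octave

E to E is the same letter name, plus an octave — that makes it an octave of some quality.
The perfect octave is 12 semitones; here we have 14, two semitones wider: doubly augmented.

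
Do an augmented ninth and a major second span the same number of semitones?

An augmented ninth spans 15 semitones; a major second spans 2 semitones. They differ by 13.

No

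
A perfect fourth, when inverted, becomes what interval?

Inverted interval numbers add to nine, so a fourth pairs with a fifth (4 + 5 = 9).
And perfect stays perfect under inversion, so we get a perfect fifth.

perfect 5th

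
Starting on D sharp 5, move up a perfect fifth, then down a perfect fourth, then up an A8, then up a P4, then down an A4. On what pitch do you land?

E sharp 6

A perfect fifth up from D#5 is A#5.
Down a perfect fourth from A#5: E#5 (5 semitones down).
Up an augmented octave from E#5: E##6 (13 semitones up).
A perfect fourth up from E##6 is A##6.
An augmented fourth down from A##6 is E#6.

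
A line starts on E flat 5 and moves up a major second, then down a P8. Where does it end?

Up a major second from Eb5: F5 (2 semitones up).
Down a perfect octave from F5: F4 (12 semitones down).

F 4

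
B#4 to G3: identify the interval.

augmented tenth

Descending from B#4 to G3 is the same interval as ascending G3 to B#4.
G to B spans three letter names (G-A-B), plus an octave: a tenth.
The major tenth is 16 semitones; here we have 17, one semitone wider: augmented.
(Equivalently, a compound augmented third: an augmented third plus an octave.)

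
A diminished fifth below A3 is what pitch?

D#3

Five letter names down from A: D.
A diminished fifth is 6 semitones; 6 semitones down from A3 gives D#3.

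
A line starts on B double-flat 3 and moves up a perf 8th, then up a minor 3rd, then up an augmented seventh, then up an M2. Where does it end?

Up a perfect octave from Bbb3: Bbb4 (12 semitones up).
Up a minor third from Bbb4: Dbb5 (3 semitones up).
Up an augmented seventh from Dbb5: C6 (12 semitones up).
Up a major second from C6: D6 (2 semitones up).

D 6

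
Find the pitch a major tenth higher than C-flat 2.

E-flat 3

Three letters up from C (plus an octave) reaches E.
A major tenth is 16 semitones; 16 semitones up from Cb2 gives Eb3.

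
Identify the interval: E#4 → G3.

A6

Descending from E#4 to G3 is the same interval as ascending G3 to E#4.
G to E spans six letter names (G-A-B-C-D-E) — that makes it a sixth of some quality.
A major sixth would be 9 semitones; G3 to E#4 is 10, one semitone wider, so the interval is augmented.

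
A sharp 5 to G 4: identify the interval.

augmented ninth

Descending from A#5 to G4 is the same interval as ascending G4 to A#5.
G to A spans two letter names (G-A), plus an octave — that makes it a ninth of some quality.
G4 to A#5 spans 15 semitones — one semitone wider than the major ninth (14) — giving an augmented ninth.
(Equivalently, a compound augmented second: an augmented second plus an octave.)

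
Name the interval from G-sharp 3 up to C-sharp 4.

perfect 4th

G to C spans four letter names (G-A-B-C): a fourth.
Counting semitones, G#3→C#4 is 5, which is the perfect fourth.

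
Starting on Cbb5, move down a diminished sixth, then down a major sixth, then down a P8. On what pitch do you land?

Gb2

Down a diminished sixth from Cbb5: Eb4 (7 semitones down).
A major sixth down from Eb4 is Gb3.
Gb3 down a perfect octave → Gb2 (12 semitones).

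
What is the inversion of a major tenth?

First reduce the compound major tenth to its simple form, a major third.
Interval numbers invert to sum to nine: 3 + 6 = 9, so a third inverts to a sixth.
Quality inverts too: major becomes minor. That makes the inversion a minor sixth.

m6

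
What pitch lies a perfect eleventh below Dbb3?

Abb1

Counting four letter names plus an octave down from D lands on A.
A perfect eleventh spans 17 semitones, so from Dbb3 the target pitch is Abb1.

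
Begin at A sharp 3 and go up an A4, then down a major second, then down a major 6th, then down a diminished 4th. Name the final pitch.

B double-sharp 2

An augmented fourth up from A#3 is D##4.
Down a major second from D##4: C##4 (2 semitones down).
C##4 down a major sixth → E#3 (9 semitones).
E#3 down a diminished fourth → B##2 (4 semitones).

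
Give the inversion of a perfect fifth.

perfect 4th

The rule of nine gives the new number: 9 − 5 = 4, so a fifth becomes a fourth.
And perfect stays perfect under inversion, so we get a perfect fourth.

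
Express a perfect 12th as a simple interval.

Take out an octave (7 from the number): 12 − 7 = 5.
So a perfect twelfth is an octave plus a perfect fifth. The quality is unchanged.

perfect fifth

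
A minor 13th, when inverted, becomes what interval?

First reduce the compound minor thirteenth to its simple form, a minor sixth.
The rule of nine gives the new number: 9 − 6 = 3, so a sixth becomes a third.
And minor becomes major under inversion, so we get a major third.

major third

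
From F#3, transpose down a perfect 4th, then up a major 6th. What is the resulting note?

A#3

F#3 down a perfect fourth → C#3 (5 semitones).
Up a major sixth from C#3: A#3 (9 semitones up).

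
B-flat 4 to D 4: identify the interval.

minor sixth

Descending from Bb4 to D4 is the same interval as ascending D4 to Bb4.
D to B spans six letter names (D-E-F-G-A-B), so the interval is some kind of sixth.
At 8 semitones, D4→Bb4 falls one short of a major sixth: minor.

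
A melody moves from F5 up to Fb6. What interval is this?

diminished octave

F to F is the same letter name, plus an octave: an octave.
F5 to Fb6 spans 11 semitones — one semitone narrower than the perfect octave (12) — giving a diminished octave.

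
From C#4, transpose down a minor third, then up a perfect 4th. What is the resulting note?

Down a minor third from C#4: A#3 (3 semitones down).
A perfect fourth up from A#3 is D#4.

D#4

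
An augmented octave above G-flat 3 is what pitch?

G 4

An octave keeps the letter name G, an octave up from G.
An augmented octave is 13 semitones; 13 semitones up from Gb3 gives G4.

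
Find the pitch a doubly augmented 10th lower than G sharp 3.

E double-flat 2

The tenth's letter: G down three letter names plus an octave → E.
A doubly augmented tenth spans 18 semitones, so from G#3 the target pitch is Ebb2.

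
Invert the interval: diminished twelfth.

First reduce the compound diminished twelfth to its simple form, a diminished fifth.
The rule of nine gives the new number: 9 − 5 = 4, so a fifth becomes a fourth.
Quality inverts too: diminished becomes augmented. That makes the inversion an augmented fourth.

A4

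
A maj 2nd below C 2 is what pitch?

B-flat 1

The second takes the letter from C down to B.
A major second spans 2 semitones, so from C2 the target pitch is Bb1.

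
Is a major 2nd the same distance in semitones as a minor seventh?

No

2 semitones (major second) vs 10 semitones (minor seventh): not equal.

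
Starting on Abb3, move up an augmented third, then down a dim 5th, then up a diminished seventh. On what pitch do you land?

Eb4

An augmented third up from Abb3 is C4.
A diminished fifth down from C4 is F#3.
Up a diminished seventh from F#3: Eb4 (9 semitones up).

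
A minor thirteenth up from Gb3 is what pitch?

Ebb5

Counting six letter names plus an octave up from G lands on E.
A minor thirteenth is 20 semitones; 20 semitones up from Gb3 gives Ebb5.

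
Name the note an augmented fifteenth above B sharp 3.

B double-sharp 5

A fifteenth keeps the letter name B, two octaves up from B.
An augmented fifteenth is 25 semitones; 25 semitones up from B#3 gives B##5.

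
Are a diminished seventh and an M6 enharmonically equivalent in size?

A diminished seventh spans 9 semitones, and a major sixth also spans 9 semitones — they're enharmonic.

Yes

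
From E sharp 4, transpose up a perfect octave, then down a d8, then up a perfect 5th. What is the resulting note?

A perfect octave up from E#4 is E#5.
E#5 down a diminished octave → E##4 (11 semitones).
E##4 up a perfect fifth → B##4 (7 semitones).

B double-sharp 4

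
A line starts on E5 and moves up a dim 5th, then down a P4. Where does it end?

A diminished fifth up from E5 is Bb5.
Bb5 down a perfect fourth → F5 (5 semitones).

F5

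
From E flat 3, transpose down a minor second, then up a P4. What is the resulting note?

Eb3 down a minor second → D3 (1 semitone).
A perfect fourth up from D3 is G3.

G 3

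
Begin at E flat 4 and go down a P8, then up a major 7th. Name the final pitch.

Down a perfect octave from Eb4: Eb3 (12 semitones down).
Up a major seventh from Eb3: D4 (11 semitones up).

D 4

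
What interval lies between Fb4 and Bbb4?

perfect 4th

F to B spans four letter names (F-G-A-B) — that makes it a fourth of some quality.
The perfect fourth spans 5 semitones, and Fb4 to Bbb4 is exactly 5 semitones — so this is a perfect fourth.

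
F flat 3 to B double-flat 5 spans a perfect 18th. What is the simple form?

Subtracting seven from the interval number removes an octave: 18 − 14 = 4.
So a perfect eighteenth is 2 octaves plus a perfect fourth. The quality is unchanged.

perfect 4th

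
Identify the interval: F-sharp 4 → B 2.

perfect 12th

Descending from F#4 to B2 is the same interval as ascending B2 to F#4.
B to F spans five letter names (B-C-D-E-F), plus an octave, so the interval is some kind of twelfth.
Counting semitones, B2→F#4 is 19, which is the perfect twelfth.
(Equivalently, a compound perfect fifth: a perfect fifth plus an octave.)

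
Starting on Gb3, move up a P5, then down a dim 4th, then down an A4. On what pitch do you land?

Eb3

A perfect fifth up from Gb3 is Db4.
A diminished fourth down from Db4 is A3.
A3 down an augmented fourth → Eb3 (6 semitones).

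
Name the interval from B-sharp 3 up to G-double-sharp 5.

B to G spans six letter names (B-C-D-E-F-G), plus an octave: a thirteenth.
Counting semitones, B#3→G##5 is 21, which is the major thirteenth.
(Equivalently, a compound major sixth: a major sixth plus an octave.)

major thirteenth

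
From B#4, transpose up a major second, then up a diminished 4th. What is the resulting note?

Up a major second from B#4: C##5 (2 semitones up).
A diminished fourth up from C##5 is F#5.

F#5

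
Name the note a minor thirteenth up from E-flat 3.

Counting six letter names plus an octave up from E lands on C.
A minor thirteenth is 20 semitones; 20 semitones up from Eb3 gives Cb5.

C-flat 5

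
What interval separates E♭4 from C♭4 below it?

major third

Descending from Eb4 to Cb4 is the same interval as ascending Cb4 to Eb4.
C to E spans three letter names (C-D-E): a third.
The major third spans 4 semitones, and Cb4 to Eb4 is exactly 4 semitones — so this is a major third.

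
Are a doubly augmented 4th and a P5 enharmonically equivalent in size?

A doubly augmented fourth = 7 semitones = a perfect fifth; enharmonically equal.

Yes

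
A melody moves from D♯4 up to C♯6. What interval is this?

D to C spans seven letter names (D-E-F-G-A-B-C), plus an octave — that makes it a fourteenth of some quality.
At 22 semitones, D#4→C#6 falls one short of a major fourteenth: minor.
(Equivalently, a compound minor seventh: a minor seventh plus an octave.)

minor fourteenth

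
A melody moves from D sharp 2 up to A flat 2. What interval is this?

D to A spans five letter names (D-E-F-G-A), so the interval is some kind of fifth.
A perfect fifth would be 7 semitones; D#2 to Ab2 is 5, two semitones narrower, so the interval is doubly diminished.

dd5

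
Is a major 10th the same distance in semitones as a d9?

No

16 semitones (major tenth) vs 12 semitones (diminished ninth): not equal.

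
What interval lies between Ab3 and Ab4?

A to A is the same letter name, plus an octave: an octave.
Ab3 to Ab4 is 12 semitones, matching the perfect octave exactly, so the quality is perfect.

P8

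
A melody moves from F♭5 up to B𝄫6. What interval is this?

P11

F to B spans four letter names (F-G-A-B), plus an octave — that makes it an eleventh of some quality.
Fb5 to Bbb6 is 17 semitones, matching the perfect eleventh exactly, so the quality is perfect.
(Equivalently, a compound perfect fourth: a perfect fourth plus an octave.)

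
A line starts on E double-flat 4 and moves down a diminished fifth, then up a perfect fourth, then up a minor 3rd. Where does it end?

F flat 4

Ebb4 down a diminished fifth → Ab3 (6 semitones).
Ab3 up a perfect fourth → Db4 (5 semitones).
Db4 up a minor third → Fb4 (3 semitones).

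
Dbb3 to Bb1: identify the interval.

d10

Descending from Dbb3 to Bb1 is the same interval as ascending Bb1 to Dbb3.
B to D spans three letter names (B-C-D), plus an octave — that makes it a tenth of some quality.
The major tenth is 16 semitones; here we have 14, two semitones narrower: diminished.
(Equivalently, a compound diminished third: a diminished third plus an octave.)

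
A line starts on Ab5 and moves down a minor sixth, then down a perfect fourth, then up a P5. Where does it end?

D5

Ab5 down a minor sixth → C5 (8 semitones).
A perfect fourth down from C5 is G4.
Up a perfect fifth from G4: D5 (7 semitones up).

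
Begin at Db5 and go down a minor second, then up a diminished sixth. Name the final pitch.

Abb5

A minor second down from Db5 is C5.
Up a diminished sixth from C5: Abb5 (7 semitones up).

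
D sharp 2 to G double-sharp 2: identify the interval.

augmented fourth

D to G spans four letter names (D-E-F-G), so the interval is some kind of fourth.
D#2 to G##2 spans 6 semitones — one semitone wider than the perfect fourth (5) — giving an augmented fourth.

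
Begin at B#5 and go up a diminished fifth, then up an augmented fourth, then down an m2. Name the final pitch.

A##6

B#5 up a diminished fifth → F#6 (6 semitones).
Up an augmented fourth from F#6: B#6 (6 semitones up).
Down a minor second from B#6: A##6 (1 semitone down).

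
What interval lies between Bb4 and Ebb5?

B to E spans four letter names (B-C-D-E) — that makes it a fourth of some quality.
Bb4 to Ebb5 spans 4 semitones — one semitone narrower than the perfect fourth (5) — giving a diminished fourth.

d4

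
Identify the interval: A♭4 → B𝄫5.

minor ninth

A to B spans two letter names (A-B), plus an octave — that makes it a ninth of some quality.
Ab4 to Bbb5 is 13 semitones, a half step short of the major ninth (14), so this is minor.
(Equivalently, a compound minor second: a minor second plus an octave.)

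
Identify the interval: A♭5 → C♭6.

A to C spans three letter names (A-B-C), so the interval is some kind of third.
At 3 semitones, Ab5→Cb6 falls one short of a major third: minor.

minor 3rd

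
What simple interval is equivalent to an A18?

Each octave removed subtracts seven from the number: 18 − 14 = 4.
Quality carries through unchanged, so the simple form is an augmented fourth.

A4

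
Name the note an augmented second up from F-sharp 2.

The second takes the letter from F up to G.
Moving 3 semitones up from F#2 (the size of an augmented second) reaches G##2.

G-double-sharp 2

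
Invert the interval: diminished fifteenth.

First reduce the compound diminished fifteenth to its simple form, a diminished octave.
Interval numbers invert to sum to nine: 8 + 1 = 9, so an octave inverts to a unison.
And diminished becomes augmented under inversion, so we get an augmented unison.

A1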